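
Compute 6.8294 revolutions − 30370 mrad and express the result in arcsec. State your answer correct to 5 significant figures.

2.5866 × 10^6 arcsec

6.8294 rev = 8.85090 × 10^6 arcsec and 30370 mrad = 6.26426 × 10^6 arcsec.
8.85090 × 10^6 − 6.26426 × 10^6 ≈ 2.5866 × 10^6 arcsec.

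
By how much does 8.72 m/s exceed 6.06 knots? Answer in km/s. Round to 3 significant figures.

8.72 m/s = 0.00872000 km/s and 6.06 kn = 0.00311753 km/s.
0.00872000 − 0.00311753 ≈ 0.00560 km/s.

0.00560 km/s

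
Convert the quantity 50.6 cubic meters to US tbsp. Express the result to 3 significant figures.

1 m³ = 67628.0 US tbsp.
Thus 50.6 × 67628.0 ≈ 3.42 × 10^6 US tbsp.

3.42 × 10^6 US tablespoons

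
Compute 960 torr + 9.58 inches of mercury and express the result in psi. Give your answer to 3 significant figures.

23.3 psi

960 torr = 18.5633 psi and 9.58 inHg = 4.70526 psi.
18.5633 + 4.70526 ≈ 23.3 psi.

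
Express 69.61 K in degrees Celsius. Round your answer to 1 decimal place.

-203.5 degrees Celsius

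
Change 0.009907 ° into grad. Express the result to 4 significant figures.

0.01101 grad

1 ° = 1.11111 grad.
So 0.009907 × 1.11111 ≈ 0.01101 grad.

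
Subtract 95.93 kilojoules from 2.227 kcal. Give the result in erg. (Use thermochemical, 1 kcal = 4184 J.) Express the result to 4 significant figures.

-8.661e+11 erg

2.227 kcal = 9.31777e+10 erg and 95.93 kJ = 9.59300e+11 erg.
9.31777e+10 − 9.59300e+11 ≈ -8.661e+11 erg.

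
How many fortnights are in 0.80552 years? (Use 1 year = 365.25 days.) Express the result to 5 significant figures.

1 year = 26.0893 fortnights.
Then 0.80552 × 26.0893 ≈ 21.015 fortnight.

21.015 fortnights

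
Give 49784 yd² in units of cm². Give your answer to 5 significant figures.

4.1626 × 10^8 cm²

1 yd² = 8361.27 square centimeters.
So 49784 × 8361.27 ≈ 4.1626 × 10^8 cm².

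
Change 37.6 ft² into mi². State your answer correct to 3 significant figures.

1 ft² = 3.58701 × 10^-8 square miles.
So 37.6 × 3.58701 × 10^-8 ≈ 1.35 × 10^-6 mi².

1.35 × 10^-6 mi²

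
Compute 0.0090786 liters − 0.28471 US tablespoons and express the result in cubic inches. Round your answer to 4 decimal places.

0.2971 in³

0.0090786 L = 0.554010 in³ and 0.28471 US tbsp = 0.256906 in³.
0.554010 − 0.256906 ≈ 0.2971 in³.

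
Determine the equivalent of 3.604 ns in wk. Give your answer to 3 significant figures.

5.96 × 10^-15 weeks

1 nanosecond = 1.65344 × 10^-15 weeks.
3.604 × 1.65344 × 10^-15 ≈ 5.96 × 10^-15 wk.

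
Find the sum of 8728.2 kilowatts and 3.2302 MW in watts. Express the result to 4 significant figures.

8728.2 kW = 8.72820 × 10^6 W and 3.2302 MW = 3.23020 × 10^6 W.
8.72820 × 10^6 + 3.23020 × 10^6 ≈ 1.196 × 10^7 W.

1.196 × 10^7 W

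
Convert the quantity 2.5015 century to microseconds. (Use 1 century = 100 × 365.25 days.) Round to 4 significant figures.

1 century = 3.15576e+15 microseconds.
Thus 2.5015 × 3.15576e+15 ≈ 7.894e+15 μs.

7.894e+15 microseconds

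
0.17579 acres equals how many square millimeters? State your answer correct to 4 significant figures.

1 acre = 4.04686e+9 mm².
So 0.17579 × 4.04686e+9 ≈ 7.114e+8 mm².

7.114e+8 square millimeters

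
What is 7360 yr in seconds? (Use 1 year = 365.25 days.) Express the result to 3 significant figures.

2.32 × 10^11 s

1 year = 3.15576 × 10^7 seconds.
Thus 7360 × 3.15576 × 10^7 ≈ 2.32 × 10^11 s.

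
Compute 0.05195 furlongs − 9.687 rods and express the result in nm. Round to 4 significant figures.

-3.827 × 10^10 nanometers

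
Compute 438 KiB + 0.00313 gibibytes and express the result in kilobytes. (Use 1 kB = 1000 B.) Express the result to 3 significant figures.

438 KiB = 448.512 kB and 0.00313 GiB = 3360.81 kB.
448.512 + 3360.81 ≈ 3810 kB.

3810 kB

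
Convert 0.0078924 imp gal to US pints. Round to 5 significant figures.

0.075827 US pt

1 imp gal = 9.60760 US pints.
Thus 0.0078924 × 9.60760 ≈ 0.075827 US pt.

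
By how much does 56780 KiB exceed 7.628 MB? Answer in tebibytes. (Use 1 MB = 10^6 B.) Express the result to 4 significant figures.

4.594e-5 TiB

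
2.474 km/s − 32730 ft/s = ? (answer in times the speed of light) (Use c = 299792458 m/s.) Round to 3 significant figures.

2.474 km/s = 8.25238e-6 c and 32730 ft/s = 3.32767e-5 c.
8.25238e-6 − 3.32767e-5 ≈ -2.50e-5 c.

-2.50e-5 c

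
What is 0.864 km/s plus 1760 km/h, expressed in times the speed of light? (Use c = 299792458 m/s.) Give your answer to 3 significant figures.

0.864 km/s = 2.88199 × 10^-6 c and 1760 km/h = 1.63076 × 10^-6 c.
2.88199 × 10^-6 + 1.63076 × 10^-6 ≈ 4.51 × 10^-6 c.

4.51 × 10^-6 times the speed of light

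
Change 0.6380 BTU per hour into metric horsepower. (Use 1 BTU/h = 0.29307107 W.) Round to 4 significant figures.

0.0002542 PS

1 BTU/h = 0.000398466 PS.
So 0.6380 × 0.000398466 ≈ 0.0002542 PS.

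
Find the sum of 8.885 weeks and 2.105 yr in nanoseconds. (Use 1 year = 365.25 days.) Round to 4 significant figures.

8.885 wk = 5.37365 × 10^15 ns and 2.105 yr = 6.64287 × 10^16 ns.
5.37365 × 10^15 + 6.64287 × 10^16 ≈ 7.180 × 10^16 ns.

7.180 × 10^16 ns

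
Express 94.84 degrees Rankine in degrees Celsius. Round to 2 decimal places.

°R = (°C + 273.15) × 9/5.
Applying the formula gives -220.46 °C.

-220.46 degrees Celsius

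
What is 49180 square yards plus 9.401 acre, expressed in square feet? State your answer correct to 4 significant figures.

49180 yd² = 442620 ft² and 9.401 acre = 409508 ft².
442620 + 409508 ≈ 852100 ft².

852100 ft²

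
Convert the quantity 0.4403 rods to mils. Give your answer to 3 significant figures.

87200 mils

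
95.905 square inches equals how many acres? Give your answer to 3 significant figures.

1 square inch = 1.59423 × 10^-7 acre.
Then 95.905 × 1.59423 × 10^-7 ≈ 1.53 × 10^-5 acre.

1.53 × 10^-5 acre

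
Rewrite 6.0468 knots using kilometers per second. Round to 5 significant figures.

0.0031107 km/s

1 knot = 0.000514444 kilometers per second.
Thus 6.0468 × 0.000514444 ≈ 0.0031107 km/s.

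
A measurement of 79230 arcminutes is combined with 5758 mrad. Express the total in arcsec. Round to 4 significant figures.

5.941e+6 arcseconds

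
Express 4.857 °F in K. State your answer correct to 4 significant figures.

258.1 K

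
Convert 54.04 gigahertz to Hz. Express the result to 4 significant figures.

5.404 × 10^10 hertz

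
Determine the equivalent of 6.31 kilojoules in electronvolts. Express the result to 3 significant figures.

3.94e+22 eV

1 kilojoule = 6.24151e+21 eV.
Then 6.31 × 6.24151e+21 ≈ 3.94e+22 eV.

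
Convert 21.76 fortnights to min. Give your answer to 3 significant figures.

439000 min

1 fortnight = 20160.0 minutes.
So 21.76 × 20160.0 ≈ 439000 min.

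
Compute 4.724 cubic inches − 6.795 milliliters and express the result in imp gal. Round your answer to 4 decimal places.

0.0155 imperial gallons

4.724 in³ = 0.0170284 imp gal and 6.795 mL = 0.00149469 imp gal.
0.0170284 − 0.00149469 ≈ 0.0155 imp gal.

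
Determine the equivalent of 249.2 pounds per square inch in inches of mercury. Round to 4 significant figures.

507.4 inches of mercury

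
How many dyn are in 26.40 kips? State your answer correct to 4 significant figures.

1 kip = 4.44822e+8 dynes.
26.40 × 4.44822e+8 ≈ 1.174e+10 dyn.

1.174e+10 dyn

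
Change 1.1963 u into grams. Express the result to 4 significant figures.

1 atomic mass unit = 1.66054e-24 grams.
Then 1.1963 × 1.66054e-24 ≈ 1.987e-24 g.

1.987e-24 g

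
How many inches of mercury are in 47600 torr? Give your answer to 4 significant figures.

1874 inHg

1 torr = 0.0393701 inches of mercury.
47600 × 0.0393701 ≈ 1874 inHg.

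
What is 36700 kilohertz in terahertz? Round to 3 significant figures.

3.67 × 10^-5 THz

1 kHz = 1.00000 × 10^-9 terahertz.
So 36700 × 1.00000 × 10^-9 ≈ 3.67 × 10^-5 THz.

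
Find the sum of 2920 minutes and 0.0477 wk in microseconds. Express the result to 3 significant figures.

2.04 × 10^11 microseconds

2920 min = 1.75200 × 10^11 μs and 0.0477 wk = 2.88490 × 10^10 μs.
1.75200 × 10^11 + 2.88490 × 10^10 ≈ 2.04 × 10^11 μs.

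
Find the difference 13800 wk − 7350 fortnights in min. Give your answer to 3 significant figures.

-9.07 × 10^6 minutes

13800 wk = 1.39104 × 10^8 min and 7350 fortnight = 1.48176 × 10^8 min.
1.39104 × 10^8 − 1.48176 × 10^8 ≈ -9.07 × 10^6 min.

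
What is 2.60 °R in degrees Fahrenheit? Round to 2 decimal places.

-457.07 °F

°R = °F + 459.67.
Applying the formula gives -457.07 °F.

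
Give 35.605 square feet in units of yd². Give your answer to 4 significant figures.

3.956 yd²

1 ft² = 0.111111 square yards.
Then 35.605 × 0.111111 ≈ 3.956 yd².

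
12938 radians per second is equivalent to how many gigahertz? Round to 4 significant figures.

2.059e-6 GHz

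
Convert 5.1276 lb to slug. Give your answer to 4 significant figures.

0.1594 slugs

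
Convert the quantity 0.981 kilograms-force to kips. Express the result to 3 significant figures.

1 kgf = 0.00220462 kip.
So 0.981 × 0.00220462 ≈ 0.00216 kip.

0.00216 kips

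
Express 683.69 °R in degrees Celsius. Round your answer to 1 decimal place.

106.7 °C

°R = (°C + 273.15) × 9/5.
Applying the formula gives 106.7 °C.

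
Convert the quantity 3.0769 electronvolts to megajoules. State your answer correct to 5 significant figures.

4.9297e-25 megajoules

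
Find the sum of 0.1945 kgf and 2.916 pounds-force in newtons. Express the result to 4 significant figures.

0.1945 kgf = 1.90739 N and 2.916 lbf = 12.9710 N.
1.90739 + 12.9710 ≈ 14.88 N.

14.88 N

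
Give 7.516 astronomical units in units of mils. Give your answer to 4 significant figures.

4.427 × 10^16 mil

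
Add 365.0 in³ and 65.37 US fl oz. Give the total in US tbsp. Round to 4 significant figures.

365.0 in³ = 404.502 US tbsp and 65.37 US fl oz = 130.740 US tbsp.
404.502 + 130.740 ≈ 535.2 US tbsp.

535.2 US tbsp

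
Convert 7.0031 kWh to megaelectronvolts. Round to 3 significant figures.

1 kWh = 2.24694 × 10^19 megaelectronvolts.
7.0031 × 2.24694 × 10^19 ≈ 1.57 × 10^20 MeV.

1.57 × 10^20 megaelectronvolts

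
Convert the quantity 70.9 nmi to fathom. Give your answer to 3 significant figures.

1 nmi = 1012.69 fathom.
70.9 × 1012.69 ≈ 71800 fathom.

71800 fathom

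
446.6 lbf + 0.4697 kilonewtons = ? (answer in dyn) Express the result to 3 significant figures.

2.46 × 10^8 dynes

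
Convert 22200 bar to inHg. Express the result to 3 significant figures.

656000 inHg

1 bar = 29.5300 inHg.
Then 22200 × 29.5300 ≈ 656000 inHg.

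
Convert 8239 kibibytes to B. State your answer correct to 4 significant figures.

8.437 × 10^6 B

1 kibibyte = 1024.00 bytes.
Thus 8239 × 1024.00 ≈ 8.437 × 10^6 B.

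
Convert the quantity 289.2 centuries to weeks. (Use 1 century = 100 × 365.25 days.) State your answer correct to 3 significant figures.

1.51 × 10^6 weeks

1 century = 5217.86 weeks.
Thus 289.2 × 5217.86 ≈ 1.51 × 10^6 wk.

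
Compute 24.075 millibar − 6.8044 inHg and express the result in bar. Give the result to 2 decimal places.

-0.21 bar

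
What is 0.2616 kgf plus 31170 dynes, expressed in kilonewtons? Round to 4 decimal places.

0.0029 kilonewtons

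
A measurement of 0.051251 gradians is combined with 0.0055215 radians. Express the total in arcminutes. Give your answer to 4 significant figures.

21.75 arcmin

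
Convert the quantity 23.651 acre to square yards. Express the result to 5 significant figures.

114470 yd²

1 acre = 4840.00 yd².
23.651 × 4840.00 ≈ 114470 yd².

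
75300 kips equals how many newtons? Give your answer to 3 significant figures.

3.35e+8 N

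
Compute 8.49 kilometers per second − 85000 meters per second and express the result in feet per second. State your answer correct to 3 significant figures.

8.49 km/s = 27854.3 ft/s and 85000 m/s = 278871 ft/s.
27854.3 − 278871 ≈ -251000 ft/s.

-251000 ft/s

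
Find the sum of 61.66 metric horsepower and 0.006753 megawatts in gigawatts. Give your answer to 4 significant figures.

61.66 PS = 4.53509 × 10^-5 GW and 0.006753 MW = 6.75300 × 10^-6 GW.
4.53509 × 10^-5 + 6.75300 × 10^-6 ≈ 5.210 × 10^-5 GW.

5.210 × 10^-5 gigawatts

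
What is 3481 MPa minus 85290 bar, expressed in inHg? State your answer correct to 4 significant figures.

-1.491 × 10^6 inHg

3481 MPa = 1.02794 × 10^6 inHg and 85290 bar = 2.51861 × 10^6 inHg.
1.02794 × 10^6 − 2.51861 × 10^6 ≈ -1.491 × 10^6 inHg.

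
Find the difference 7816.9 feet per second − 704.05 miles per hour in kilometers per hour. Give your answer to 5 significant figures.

7816.9 ft/s = 8577.33 km/h and 704.05 mph = 1133.06 km/h.
8577.33 − 1133.06 ≈ 7444.3 km/h.

7444.3 kilometers per hour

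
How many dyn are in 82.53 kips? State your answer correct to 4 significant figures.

1 kip = 4.44822 × 10^8 dyn.
Thus 82.53 × 4.44822 × 10^8 ≈ 3.671 × 10^10 dyn.

3.671 × 10^10 dyn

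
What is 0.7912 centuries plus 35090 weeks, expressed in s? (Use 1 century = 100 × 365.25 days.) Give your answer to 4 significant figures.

2.372 × 10^10 s

0.7912 century = 2.49684 × 10^9 s and 35090 wk = 2.12224 × 10^10 s.
2.49684 × 10^9 + 2.12224 × 10^10 ≈ 2.372 × 10^10 s.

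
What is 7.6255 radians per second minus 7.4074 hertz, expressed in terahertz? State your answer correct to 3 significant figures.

-6.19 × 10^-12 THz

7.6255 rad/s = 1.21364 × 10^-12 THz and 7.4074 Hz = 7.40740 × 10^-12 THz.
1.21364 × 10^-12 − 7.40740 × 10^-12 ≈ -6.19 × 10^-12 THz.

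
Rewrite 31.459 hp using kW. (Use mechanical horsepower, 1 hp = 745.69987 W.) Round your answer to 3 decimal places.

23.459 kW

1 hp = 0.745700 kW.
Thus 31.459 × 0.745700 ≈ 23.459 kW.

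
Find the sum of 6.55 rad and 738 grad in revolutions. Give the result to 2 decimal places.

6.55 rad = 1.04246 rev and 738 grad = 1.84500 rev.
1.04246 + 1.84500 ≈ 2.89 rev.

2.89 rev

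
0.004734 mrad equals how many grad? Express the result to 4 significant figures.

0.0003014 gradians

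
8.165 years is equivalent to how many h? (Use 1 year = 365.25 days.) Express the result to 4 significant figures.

71570 hours

1 year = 8766.00 h.
8.165 × 8766.00 ≈ 71570 h.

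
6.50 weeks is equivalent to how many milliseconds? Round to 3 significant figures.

1 wk = 6.04800 × 10^8 ms.
6.50 × 6.04800 × 10^8 ≈ 3.93 × 10^9 ms.

3.93 × 10^9 ms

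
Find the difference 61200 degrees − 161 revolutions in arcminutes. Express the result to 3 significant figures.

61200 ° = 3.67200 × 10^6 arcmin and 161 rev = 3.47760 × 10^6 arcmin.
3.67200 × 10^6 − 3.47760 × 10^6 ≈ 194000 arcmin.

194000 arcminutes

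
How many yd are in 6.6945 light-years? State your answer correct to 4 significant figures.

1 ly = 1.03464 × 10^16 yards.
Then 6.6945 × 1.03464 × 10^16 ≈ 6.926 × 10^16 yd.

6.926 × 10^16 yd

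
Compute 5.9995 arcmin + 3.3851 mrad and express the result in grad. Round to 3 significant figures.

0.327 grad

5.9995 arcmin = 0.111102 grad and 3.3851 mrad = 0.215502 grad.
0.111102 + 0.215502 ≈ 0.327 grad.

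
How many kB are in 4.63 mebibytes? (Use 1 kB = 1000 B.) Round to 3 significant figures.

1 MiB = 1048.58 kB.
Then 4.63 × 1048.58 ≈ 4850 kB.

4850 kB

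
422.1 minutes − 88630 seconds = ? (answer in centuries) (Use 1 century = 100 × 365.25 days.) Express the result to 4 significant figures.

-2.006 × 10^-5 centuries

422.1 min = 8.02533 × 10^-6 century and 88630 s = 2.80852 × 10^-5 century.
8.02533 × 10^-6 − 2.80852 × 10^-5 ≈ -2.006 × 10^-5 century.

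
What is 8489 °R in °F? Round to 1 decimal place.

8029.3 degrees Fahrenheit

°R = °F + 459.67.
Applying the formula gives 8029.3 °F.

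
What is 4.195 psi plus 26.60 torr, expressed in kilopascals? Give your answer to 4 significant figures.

4.195 psi = 28.92351 kPa and 26.60 torr = 3.546375 kPa.
28.92351 + 3.546375 ≈ 32.47 kPa.

32.47 kilopascals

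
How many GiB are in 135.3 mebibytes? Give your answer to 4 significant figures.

0.1321 gibibytes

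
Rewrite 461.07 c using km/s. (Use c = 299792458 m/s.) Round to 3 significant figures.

1.38e+8 km/s

1 speed of light = 299792 kilometers per second.
Then 461.07 × 299792 ≈ 1.38e+8 km/s.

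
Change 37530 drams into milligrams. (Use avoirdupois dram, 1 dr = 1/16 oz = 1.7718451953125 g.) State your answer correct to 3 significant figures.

1 dr = 1771.85 mg.
So 37530 × 1771.85 ≈ 6.65 × 10^7 mg.

6.65 × 10^7 milligrams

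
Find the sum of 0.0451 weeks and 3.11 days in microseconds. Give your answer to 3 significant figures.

0.0451 wk = 2.72765e+10 μs and 3.11 d = 2.68704e+11 μs.
2.72765e+10 + 2.68704e+11 ≈ 2.96e+11 μs.

2.96e+11 μs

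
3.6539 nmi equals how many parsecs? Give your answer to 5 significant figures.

2.1930 × 10^-13 pc

1 nmi = 6.00192 × 10^-14 parsecs.
Thus 3.6539 × 6.00192 × 10^-14 ≈ 2.1930 × 10^-13 pc.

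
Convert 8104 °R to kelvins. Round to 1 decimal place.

°R = K × 9/5.
Applying the formula gives 4502.2 K.

4502.2 K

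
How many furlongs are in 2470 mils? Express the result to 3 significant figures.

1 mil = 1.26263 × 10^-7 furlongs.
2470 × 1.26263 × 10^-7 ≈ 0.000312 furlong.

0.000312 furlongs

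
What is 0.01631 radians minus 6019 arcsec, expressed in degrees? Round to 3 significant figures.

-0.737 °

0.01631 rad = 0.934494 ° and 6019 arcsec = 1.67194 °.
0.934494 − 1.67194 ≈ -0.737 °.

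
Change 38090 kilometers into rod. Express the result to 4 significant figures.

1 km = 198.839 rod.
38090 × 198.839 ≈ 7.574e+6 rod.

7.574e+6 rods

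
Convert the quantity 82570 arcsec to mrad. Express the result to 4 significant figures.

400.3 mrad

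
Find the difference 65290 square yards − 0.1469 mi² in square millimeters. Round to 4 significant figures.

65290 yd² = 5.45908 × 10^10 mm² and 0.1469 mi² = 3.80469 × 10^11 mm².
5.45908 × 10^10 − 3.80469 × 10^11 ≈ -3.259 × 10^11 mm².

-3.259 × 10^11 mm²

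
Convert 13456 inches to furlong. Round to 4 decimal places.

1 in = 0.000126263 furlongs.
Thus 13456 × 0.000126263 ≈ 1.6990 furlong.

1.6990 furlongs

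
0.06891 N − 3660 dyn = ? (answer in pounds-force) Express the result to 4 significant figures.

0.007264 lbf

0.06891 N = 0.0154916 lbf and 3660 dyn = 0.00822801 lbf.
0.0154916 − 0.00822801 ≈ 0.007264 lbf.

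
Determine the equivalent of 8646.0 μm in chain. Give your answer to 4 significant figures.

1 μm = 4.97097 × 10^-8 chains.
So 8646.0 × 4.97097 × 10^-8 ≈ 0.0004298 chain.

0.0004298 chain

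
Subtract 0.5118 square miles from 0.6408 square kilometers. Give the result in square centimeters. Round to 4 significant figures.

0.6408 km² = 6.40800 × 10^9 cm² and 0.5118 mi² = 1.32556 × 10^10 cm².
6.40800 × 10^9 − 1.32556 × 10^10 ≈ -6.848 × 10^9 cm².

-6.848 × 10^9 square centimeters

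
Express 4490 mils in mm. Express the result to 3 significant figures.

1 mil = 0.0254000 mm.
Thus 4490 × 0.0254000 ≈ 114 mm.

114 millimeters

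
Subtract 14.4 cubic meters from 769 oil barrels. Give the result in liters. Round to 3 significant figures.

769 bbl = 122261 L and 14.4 m³ = 14400.0 L.
122261 − 14400.0 ≈ 108000 L.

108000 L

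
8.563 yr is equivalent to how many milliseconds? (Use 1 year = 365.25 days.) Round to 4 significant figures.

2.702e+11 milliseconds

1 year = 3.15576e+10 ms.
Thus 8.563 × 3.15576e+10 ≈ 2.702e+11 ms.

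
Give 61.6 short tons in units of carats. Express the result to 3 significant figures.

1 short ton = 4.53592e+6 ct.
Thus 61.6 × 4.53592e+6 ≈ 2.79e+8 ct.

2.79e+8 ct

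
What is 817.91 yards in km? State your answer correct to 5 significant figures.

0.74790 km

1 yd = 0.000914400 km.
Then 817.91 × 0.000914400 ≈ 0.74790 km.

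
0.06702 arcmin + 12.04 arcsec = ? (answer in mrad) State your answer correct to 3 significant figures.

0.0779 mrad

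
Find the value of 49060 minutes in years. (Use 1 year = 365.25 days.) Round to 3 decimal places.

1 min = 1.90129 × 10^-6 years.
49060 × 1.90129 × 10^-6 ≈ 0.093 yr.

0.093 years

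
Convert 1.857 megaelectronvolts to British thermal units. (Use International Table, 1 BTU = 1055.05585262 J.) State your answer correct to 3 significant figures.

1 MeV = 1.51857e-16 BTU.
Thus 1.857 × 1.51857e-16 ≈ 2.82e-16 BTU.

2.82e-16 British thermal units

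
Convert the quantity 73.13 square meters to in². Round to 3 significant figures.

1 square meter = 1550.00 square inches.
Thus 73.13 × 1550.00 ≈ 113000 in².

113000 square inches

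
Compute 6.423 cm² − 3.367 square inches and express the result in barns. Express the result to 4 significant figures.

-1.530 × 10^25 barns

6.423 cm² = 6.42300 × 10^24 barn and 3.367 in² = 2.17225 × 10^25 barn.
6.42300 × 10^24 − 2.17225 × 10^25 ≈ -1.530 × 10^25 barn.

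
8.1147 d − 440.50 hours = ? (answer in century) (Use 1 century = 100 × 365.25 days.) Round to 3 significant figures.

-0.000280 century

8.1147 d = 0.000222168 century and 440.50 h = 0.000502510 century.
0.000222168 − 0.000502510 ≈ -0.000280 century.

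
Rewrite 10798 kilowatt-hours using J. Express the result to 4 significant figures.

1 kilowatt-hour = 3.60000 × 10^6 joules.
Thus 10798 × 3.60000 × 10^6 ≈ 3.887 × 10^10 J.

3.887 × 10^10 J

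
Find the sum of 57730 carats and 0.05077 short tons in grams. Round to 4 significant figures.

57600 grams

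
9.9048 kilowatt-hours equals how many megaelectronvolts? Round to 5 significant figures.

2.2256 × 10^20 MeV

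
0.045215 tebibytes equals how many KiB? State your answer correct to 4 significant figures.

4.855e+7 KiB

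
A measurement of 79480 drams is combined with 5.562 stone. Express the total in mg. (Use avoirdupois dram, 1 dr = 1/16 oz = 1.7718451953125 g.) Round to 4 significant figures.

1.761 × 10^8 mg

79480 dr = 1.40826 × 10^8 mg and 5.562 st = 3.53203 × 10^7 mg.
1.40826 × 10^8 + 3.53203 × 10^7 ≈ 1.761 × 10^8 mg.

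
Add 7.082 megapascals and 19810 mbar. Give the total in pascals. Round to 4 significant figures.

9.063e+6 pascals

7.082 MPa = 7.08200e+6 Pa and 19810 mbar = 1.98100e+6 Pa.
7.08200e+6 + 1.98100e+6 ≈ 9.063e+6 Pa.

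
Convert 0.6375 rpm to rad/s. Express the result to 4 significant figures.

0.06676 rad/s

1 revolution per minute = 0.104720 rad/s.
So 0.6375 × 0.104720 ≈ 0.06676 rad/s.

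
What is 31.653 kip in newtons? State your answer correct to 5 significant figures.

1 kip = 4448.22 newtons.
Thus 31.653 × 4448.22 ≈ 140800 N.

140800 newtons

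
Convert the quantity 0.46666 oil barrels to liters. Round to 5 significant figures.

1 oil barrel = 158.987 L.
So 0.46666 × 158.987 ≈ 74.193 L.

74.193 L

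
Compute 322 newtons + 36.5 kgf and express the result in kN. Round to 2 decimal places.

0.68 kN

322 N = 0.322000 kN and 36.5 kgf = 0.357943 kN.
0.322000 + 0.357943 ≈ 0.68 kN.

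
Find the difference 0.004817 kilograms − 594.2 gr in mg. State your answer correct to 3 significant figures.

-33700 mg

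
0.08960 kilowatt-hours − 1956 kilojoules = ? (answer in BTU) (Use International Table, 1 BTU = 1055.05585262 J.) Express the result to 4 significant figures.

0.08960 kWh = 305.728 BTU and 1956 kJ = 1853.93 BTU.
305.728 − 1853.93 ≈ -1548 BTU.

-1548 British thermal units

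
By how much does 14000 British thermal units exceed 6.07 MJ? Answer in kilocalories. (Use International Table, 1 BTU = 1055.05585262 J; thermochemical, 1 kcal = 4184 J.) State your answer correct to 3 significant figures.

14000 BTU = 3530.30 kcal and 6.07 MJ = 1450.76 kcal.
3530.30 − 1450.76 ≈ 2080 kcal.

2080 kilocalories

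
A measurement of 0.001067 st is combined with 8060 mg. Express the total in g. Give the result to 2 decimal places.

0.001067 st = 6.77576 g and 8060 mg = 8.06000 g.
6.77576 + 8.06000 ≈ 14.84 g.

14.84 grams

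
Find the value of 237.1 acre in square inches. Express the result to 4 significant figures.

1 acre = 6.27264e+6 square inches.
So 237.1 × 6.27264e+6 ≈ 1.487e+9 in².

1.487e+9 in²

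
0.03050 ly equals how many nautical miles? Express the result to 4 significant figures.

1.558e+11 nmi

1 ly = 5.10839e+12 nautical miles.
0.03050 × 5.10839e+12 ≈ 1.558e+11 nmi.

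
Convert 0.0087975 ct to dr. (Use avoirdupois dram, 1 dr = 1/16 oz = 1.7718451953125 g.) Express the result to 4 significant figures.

1 ct = 0.112877 dr.
Thus 0.0087975 × 0.112877 ≈ 0.0009930 dr.

0.0009930 dr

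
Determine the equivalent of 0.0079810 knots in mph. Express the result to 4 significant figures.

1 kn = 1.15078 mph.
0.0079810 × 1.15078 ≈ 0.009184 mph.

0.009184 mph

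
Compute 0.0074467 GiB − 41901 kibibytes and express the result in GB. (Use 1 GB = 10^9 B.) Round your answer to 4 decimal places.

0.0074467 GiB = 0.00799583 GB and 41901 KiB = 0.0429066 GB.
0.00799583 − 0.0429066 ≈ -0.0349 GB.

-0.0349 gigabytes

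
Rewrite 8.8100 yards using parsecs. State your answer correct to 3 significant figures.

2.61 × 10^-16 parsecs

1 yard = 2.96337 × 10^-17 pc.
So 8.8100 × 2.96337 × 10^-17 ≈ 2.61 × 10^-16 pc.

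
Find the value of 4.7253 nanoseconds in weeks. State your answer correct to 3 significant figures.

1 ns = 1.65344 × 10^-15 wk.
Thus 4.7253 × 1.65344 × 10^-15 ≈ 7.81 × 10^-15 wk.

7.81 × 10^-15 wk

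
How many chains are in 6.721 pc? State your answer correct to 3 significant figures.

1 parsec = 1.53388 × 10^15 chain.
6.721 × 1.53388 × 10^15 ≈ 1.03 × 10^16 chain.

1.03 × 10^16 chains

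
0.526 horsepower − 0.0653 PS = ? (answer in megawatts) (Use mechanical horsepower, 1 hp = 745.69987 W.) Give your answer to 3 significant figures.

0.526 hp = 0.000392238 MW and 0.0653 PS = 4.80281e-5 MW.
0.000392238 − 4.80281e-5 ≈ 0.000344 MW.

0.000344 MW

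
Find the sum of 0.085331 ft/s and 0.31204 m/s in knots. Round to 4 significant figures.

0.6571 knots

0.085331 ft/s = 0.0505572 kn and 0.31204 m/s = 0.606557 kn.
0.0505572 + 0.606557 ≈ 0.6571 kn.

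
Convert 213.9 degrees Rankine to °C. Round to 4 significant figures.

°R = (°C + 273.15) × 9/5.
Applying the formula gives -154.3 °C.

-154.3 °C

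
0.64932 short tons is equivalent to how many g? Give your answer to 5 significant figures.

589050 g

1 short ton = 907185 grams.
0.64932 × 907185 ≈ 589050 g.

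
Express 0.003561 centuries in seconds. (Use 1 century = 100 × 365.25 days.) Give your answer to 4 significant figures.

1.124e+7 s

1 century = 3.15576e+9 s.
So 0.003561 × 3.15576e+9 ≈ 1.124e+7 s.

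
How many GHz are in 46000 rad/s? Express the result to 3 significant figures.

7.32e-6 GHz

1 rad/s = 1.59155e-10 gigahertz.
So 46000 × 1.59155e-10 ≈ 7.32e-6 GHz.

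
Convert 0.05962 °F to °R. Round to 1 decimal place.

459.7 degrees Rankine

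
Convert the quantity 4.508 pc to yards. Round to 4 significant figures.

1.521e+17 yd

1 parsec = 3.37454e+16 yd.
Thus 4.508 × 3.37454e+16 ≈ 1.521e+17 yd.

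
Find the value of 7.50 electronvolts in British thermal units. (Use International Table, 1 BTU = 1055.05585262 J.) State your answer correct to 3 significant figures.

1.14 × 10^-21 British thermal units

1 eV = 1.51857 × 10^-22 BTU.
7.50 × 1.51857 × 10^-22 ≈ 1.14 × 10^-21 BTU.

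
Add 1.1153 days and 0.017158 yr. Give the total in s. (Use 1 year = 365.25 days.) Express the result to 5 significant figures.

637830 s

1.1153 d = 96361.9 s and 0.017158 yr = 541465 s.
96361.9 + 541465 ≈ 637830 s.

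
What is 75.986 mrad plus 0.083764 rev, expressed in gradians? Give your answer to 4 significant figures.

75.986 mrad = 4.83742 grad and 0.083764 rev = 33.5056 grad.
4.83742 + 33.5056 ≈ 38.34 grad.

38.34 gradians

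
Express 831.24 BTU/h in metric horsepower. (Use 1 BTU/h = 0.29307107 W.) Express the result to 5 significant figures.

1 BTU/h = 0.000398466 metric horsepower.
Then 831.24 × 0.000398466 ≈ 0.33122 PS.

0.33122 metric horsepower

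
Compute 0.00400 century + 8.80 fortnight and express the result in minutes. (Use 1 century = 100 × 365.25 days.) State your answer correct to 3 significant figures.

0.00400 century = 210384 min and 8.80 fortnight = 177408 min.
210384 + 177408 ≈ 388000 min.

388000 min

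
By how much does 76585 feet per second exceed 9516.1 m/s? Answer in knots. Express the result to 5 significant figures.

26878 knots

76585 ft/s = 45375.4 kn and 9516.1 m/s = 18497.8 kn.
45375.4 − 18497.8 ≈ 26878 kn.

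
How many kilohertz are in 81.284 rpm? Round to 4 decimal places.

0.0014 kHz

1 rpm = 1.66667 × 10^-5 kHz.
Then 81.284 × 1.66667 × 10^-5 ≈ 0.0014 kHz.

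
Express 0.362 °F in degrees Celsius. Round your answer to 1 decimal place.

°C = (°F − 32) × 5/9.
Applying the formula gives -17.6 °C.

-17.6 °C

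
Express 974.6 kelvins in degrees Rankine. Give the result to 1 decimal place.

1754.3 °R

°R = K × 9/5.
Applying the formula gives 1754.3 °R.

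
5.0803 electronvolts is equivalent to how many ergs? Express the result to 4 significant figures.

8.140e-12 erg

1 electronvolt = 1.60218e-12 erg.
Thus 5.0803 × 1.60218e-12 ≈ 8.140e-12 erg.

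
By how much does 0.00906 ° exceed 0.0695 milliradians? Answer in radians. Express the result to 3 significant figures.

8.86 × 10^-5 rad

0.00906 ° = 0.000158127 rad and 0.0695 mrad = 6.95000 × 10^-5 rad.
0.000158127 − 6.95000 × 10^-5 ≈ 8.86 × 10^-5 rad.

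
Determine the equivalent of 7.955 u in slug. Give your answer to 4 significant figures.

1 atomic mass unit = 1.13783e-28 slug.
7.955 × 1.13783e-28 ≈ 9.051e-28 slug.

9.051e-28 slug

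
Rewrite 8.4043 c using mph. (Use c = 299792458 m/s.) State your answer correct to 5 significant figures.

5.6361e+9 mph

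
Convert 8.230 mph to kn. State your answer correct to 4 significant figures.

1 mph = 0.868976 knots.
Then 8.230 × 0.868976 ≈ 7.152 kn.

7.152 knots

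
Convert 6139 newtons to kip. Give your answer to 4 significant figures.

1.380 kip

1 N = 0.000224809 kip.
So 6139 × 0.000224809 ≈ 1.380 kip.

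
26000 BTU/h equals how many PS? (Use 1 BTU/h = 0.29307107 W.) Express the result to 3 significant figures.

1 BTU/h = 0.000398466 PS.
26000 × 0.000398466 ≈ 10.4 PS.

10.4 PS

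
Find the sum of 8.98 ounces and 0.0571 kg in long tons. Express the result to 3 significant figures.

8.98 oz = 0.000250558 long ton and 0.0571 kg = 5.61982 × 10^-5 long ton.
0.000250558 + 5.61982 × 10^-5 ≈ 0.000307 long ton.

0.000307 long tons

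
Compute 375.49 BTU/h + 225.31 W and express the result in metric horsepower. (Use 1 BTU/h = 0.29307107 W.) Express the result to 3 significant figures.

375.49 BTU/h = 0.149620 PS and 225.31 W = 0.306336 PS.
0.149620 + 0.306336 ≈ 0.456 PS.

0.456 PS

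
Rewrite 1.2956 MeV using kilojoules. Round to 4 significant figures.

1 megaelectronvolt = 1.60218e-16 kJ.
1.2956 × 1.60218e-16 ≈ 2.076e-16 kJ.

2.076e-16 kJ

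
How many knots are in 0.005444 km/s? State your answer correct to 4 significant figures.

10.58 knots

1 km/s = 1943.84 kn.
Thus 0.005444 × 1943.84 ≈ 10.58 kn.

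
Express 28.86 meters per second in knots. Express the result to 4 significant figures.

56.10 kn

1 m/s = 1.94384 kn.
So 28.86 × 1.94384 ≈ 56.10 kn.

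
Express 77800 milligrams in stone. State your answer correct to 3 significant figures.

0.0123 stone

1 milligram = 1.57473 × 10^-7 stone.
Then 77800 × 1.57473 × 10^-7 ≈ 0.0123 st.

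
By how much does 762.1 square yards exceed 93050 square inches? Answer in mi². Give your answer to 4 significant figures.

0.0002229 mi²

762.1 yd² = 0.000246029 mi² and 93050 in² = 2.31785 × 10^-5 mi².
0.000246029 − 2.31785 × 10^-5 ≈ 0.0002229 mi².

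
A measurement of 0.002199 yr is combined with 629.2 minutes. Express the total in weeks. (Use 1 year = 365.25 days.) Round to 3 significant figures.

0.177 weeks

0.002199 yr = 0.114741 wk and 629.2 min = 0.0624206 wk.
0.114741 + 0.0624206 ≈ 0.177 wk.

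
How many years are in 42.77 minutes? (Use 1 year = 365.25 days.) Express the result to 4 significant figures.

1 min = 1.90129e-6 yr.
42.77 × 1.90129e-6 ≈ 8.132e-5 yr.

8.132e-5 years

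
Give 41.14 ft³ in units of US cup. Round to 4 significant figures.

1 cubic foot = 119.688 US cups.
41.14 × 119.688 ≈ 4924 US cup.

4924 US cup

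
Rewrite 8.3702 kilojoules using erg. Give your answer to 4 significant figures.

1 kJ = 1.00000e+10 erg.
So 8.3702 × 1.00000e+10 ≈ 8.370e+10 erg.

8.370e+10 erg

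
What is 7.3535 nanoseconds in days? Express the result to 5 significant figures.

8.5110 × 10^-14 days

1 ns = 1.15741 × 10^-14 days.
So 7.3535 × 1.15741 × 10^-14 ≈ 8.5110 × 10^-14 d.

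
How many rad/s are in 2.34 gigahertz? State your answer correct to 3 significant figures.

1.47e+10 rad/s

1 gigahertz = 6.28319e+9 rad/s.
2.34 × 6.28319e+9 ≈ 1.47e+10 rad/s.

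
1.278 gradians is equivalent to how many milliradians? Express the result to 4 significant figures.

20.07 milliradians

1 gradian = 15.7080 milliradians.
So 1.278 × 15.7080 ≈ 20.07 mrad.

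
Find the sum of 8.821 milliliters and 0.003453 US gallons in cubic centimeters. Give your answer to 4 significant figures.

21.89 cm³

8.821 mL = 8.82100 cm³ and 0.003453 US gal = 13.0710 cm³.
8.82100 + 13.0710 ≈ 21.89 cm³.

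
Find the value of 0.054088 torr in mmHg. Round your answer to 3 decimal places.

1 torr = 1.00000 millimeters of mercury.
Then 0.054088 × 1.00000 ≈ 0.054 mmHg.

0.054 mmHg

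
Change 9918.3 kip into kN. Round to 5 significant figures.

1 kip = 4.44822 kN.
Thus 9918.3 × 4.44822 ≈ 44119 kN.

44119 kN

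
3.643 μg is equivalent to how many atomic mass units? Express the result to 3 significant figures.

1 μg = 6.02214 × 10^17 u.
So 3.643 × 6.02214 × 10^17 ≈ 2.19 × 10^18 u.

2.19 × 10^18 atomic mass units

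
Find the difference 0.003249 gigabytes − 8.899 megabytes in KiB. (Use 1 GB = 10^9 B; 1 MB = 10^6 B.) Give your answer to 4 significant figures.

-5518 KiB

0.003249 GB = 3172.85 KiB and 8.899 MB = 8690.43 KiB.
3172.85 − 8690.43 ≈ -5518 KiB.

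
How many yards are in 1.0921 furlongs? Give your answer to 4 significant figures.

1 furlong = 220.000 yards.
Then 1.0921 × 220.000 ≈ 240.3 yd.

240.3 yards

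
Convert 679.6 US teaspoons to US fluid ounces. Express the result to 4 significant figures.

113.3 US fl oz

1 US tsp = 0.166667 US fl oz.
Then 679.6 × 0.166667 ≈ 113.3 US fl oz.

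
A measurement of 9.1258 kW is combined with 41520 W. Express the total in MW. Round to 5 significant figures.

0.050646 MW

9.1258 kW = 0.00912580 MW and 41520 W = 0.0415200 MW.
0.00912580 + 0.0415200 ≈ 0.050646 MW.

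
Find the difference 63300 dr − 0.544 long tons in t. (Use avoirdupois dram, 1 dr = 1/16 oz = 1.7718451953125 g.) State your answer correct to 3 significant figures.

-0.441 metric tons

63300 dr = 0.112158 t and 0.544 long ton = 0.552730 t.
0.112158 − 0.552730 ≈ -0.441 t.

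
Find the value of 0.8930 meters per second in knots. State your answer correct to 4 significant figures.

1 meter per second = 1.94384 kn.
Thus 0.8930 × 1.94384 ≈ 1.736 kn.

1.736 kn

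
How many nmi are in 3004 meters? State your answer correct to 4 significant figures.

1.622 nmi

1 meter = 0.000539957 nautical miles.
Then 3004 × 0.000539957 ≈ 1.622 nmi.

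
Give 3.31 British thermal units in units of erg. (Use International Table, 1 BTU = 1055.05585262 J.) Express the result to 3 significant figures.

3.49 × 10^10 erg

1 British thermal unit = 1.05506 × 10^10 ergs.
Then 3.31 × 1.05506 × 10^10 ≈ 3.49 × 10^10 erg.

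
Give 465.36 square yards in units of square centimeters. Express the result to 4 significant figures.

1 yd² = 8361.27 square centimeters.
So 465.36 × 8361.27 ≈ 3.891 × 10^6 cm².

3.891 × 10^6 cm²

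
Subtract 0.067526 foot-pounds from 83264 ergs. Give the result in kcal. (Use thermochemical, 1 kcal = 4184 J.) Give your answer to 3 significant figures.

83264 erg = 1.99006 × 10^-6 kcal and 0.067526 ft·lbf = 2.18817 × 10^-5 kcal.
1.99006 × 10^-6 − 2.18817 × 10^-5 ≈ -1.99 × 10^-5 kcal.

-1.99 × 10^-5 kcal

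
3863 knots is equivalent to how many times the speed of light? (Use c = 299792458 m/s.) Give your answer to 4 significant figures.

6.629e-6 c

1 knot = 1.71600e-9 times the speed of light.
Then 3863 × 1.71600e-9 ≈ 6.629e-6 c.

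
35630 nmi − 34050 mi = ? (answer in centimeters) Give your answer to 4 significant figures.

1.119 × 10^9 cm

35630 nmi = 6.59868 × 10^9 cm and 34050 mi = 5.47982 × 10^9 cm.
6.59868 × 10^9 − 5.47982 × 10^9 ≈ 1.119 × 10^9 cm.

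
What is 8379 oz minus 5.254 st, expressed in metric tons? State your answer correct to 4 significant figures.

0.2042 metric tons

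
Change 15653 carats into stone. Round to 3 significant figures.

1 ct = 3.14946e-5 st.
So 15653 × 3.14946e-5 ≈ 0.493 st.

0.493 st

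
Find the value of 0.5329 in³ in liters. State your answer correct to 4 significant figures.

0.008733 L

1 cubic inch = 0.0163871 L.
So 0.5329 × 0.0163871 ≈ 0.008733 L.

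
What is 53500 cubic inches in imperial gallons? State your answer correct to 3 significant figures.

1 cubic inch = 0.00360465 imperial gallons.
Thus 53500 × 0.00360465 ≈ 193 imp gal.

193 imp gal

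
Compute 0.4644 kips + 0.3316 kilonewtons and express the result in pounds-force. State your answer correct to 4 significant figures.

0.4644 kip = 464.400 lbf and 0.3316 kN = 74.5466 lbf.
464.400 + 74.5466 ≈ 538.9 lbf.

538.9 lbf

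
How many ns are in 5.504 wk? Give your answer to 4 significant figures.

1 wk = 6.04800 × 10^14 ns.
Thus 5.504 × 6.04800 × 10^14 ≈ 3.329 × 10^15 ns.

3.329 × 10^15 ns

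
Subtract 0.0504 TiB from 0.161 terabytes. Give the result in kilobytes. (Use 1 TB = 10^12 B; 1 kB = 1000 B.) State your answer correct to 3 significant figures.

1.06 × 10^8 kilobytes

0.161 TB = 1.61000 × 10^8 kB and 0.0504 TiB = 5.54154 × 10^7 kB.
1.61000 × 10^8 − 5.54154 × 10^7 ≈ 1.06 × 10^8 kB.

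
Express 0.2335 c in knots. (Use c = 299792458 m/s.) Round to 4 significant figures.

1.361 × 10^8 kn

1 c = 5.82750 × 10^8 kn.
0.2335 × 5.82750 × 10^8 ≈ 1.361 × 10^8 kn.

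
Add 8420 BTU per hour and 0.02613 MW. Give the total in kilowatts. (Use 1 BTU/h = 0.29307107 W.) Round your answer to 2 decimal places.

28.60 kilowatts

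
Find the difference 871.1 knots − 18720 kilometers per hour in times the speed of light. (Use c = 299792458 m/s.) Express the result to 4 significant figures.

871.1 kn = 1.49481 × 10^-6 c and 18720 km/h = 1.73453 × 10^-5 c.
1.49481 × 10^-6 − 1.73453 × 10^-5 ≈ -1.585 × 10^-5 c.

-1.585 × 10^-5 times the speed of light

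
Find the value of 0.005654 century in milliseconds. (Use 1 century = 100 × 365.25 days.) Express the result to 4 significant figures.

1.784e+10 milliseconds

1 century = 3.15576e+12 ms.
Thus 0.005654 × 3.15576e+12 ≈ 1.784e+10 ms.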